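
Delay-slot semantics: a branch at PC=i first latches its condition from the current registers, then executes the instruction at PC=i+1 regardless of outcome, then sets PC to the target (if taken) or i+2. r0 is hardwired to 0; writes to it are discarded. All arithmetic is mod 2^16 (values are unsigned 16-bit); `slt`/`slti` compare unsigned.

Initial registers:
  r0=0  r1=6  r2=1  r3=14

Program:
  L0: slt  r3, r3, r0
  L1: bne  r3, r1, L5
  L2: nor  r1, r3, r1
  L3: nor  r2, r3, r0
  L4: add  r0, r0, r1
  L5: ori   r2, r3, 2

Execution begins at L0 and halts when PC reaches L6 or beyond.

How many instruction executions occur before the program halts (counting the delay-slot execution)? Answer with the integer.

  step pc=0: slt  r3, r3, r0  regs=(0,6,1,0)
  step pc=1: bne  r3, r1, L5  cond=T  regs=(0,6,1,0)
  step pc=2: nor  r1, r3, r1  regs=(0,65529,1,0)
  step pc=5: ori   r2, r3, 2  regs=(0,65529,2,0)

4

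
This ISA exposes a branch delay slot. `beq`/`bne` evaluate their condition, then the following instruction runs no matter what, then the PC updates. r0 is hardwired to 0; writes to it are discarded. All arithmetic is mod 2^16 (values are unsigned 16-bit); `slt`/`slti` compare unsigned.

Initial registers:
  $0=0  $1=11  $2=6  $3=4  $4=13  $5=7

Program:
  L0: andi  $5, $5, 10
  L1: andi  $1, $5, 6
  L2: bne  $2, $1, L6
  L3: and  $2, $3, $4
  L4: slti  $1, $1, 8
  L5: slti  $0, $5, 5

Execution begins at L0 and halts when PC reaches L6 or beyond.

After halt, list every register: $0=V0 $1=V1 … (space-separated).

$0=0 $1=2 $2=4 $3=4 $4=13 $5=2

[0] andi  $5, $5, 10  →  {$0:0, $1:11, $2:6, $3:4, $4:13, $5:2}
[1] andi  $1, $5, 6  →  {$0:0, $1:2, $2:6, $3:4, $4:13, $5:2}
[2] bne  $2, $1, L6  →  {$0:0, $1:2, $2:6, $3:4, $4:13, $5:2}  ⟨branch taken⟩
[3] and  $2, $3, $4  →  {$0:0, $1:2, $2:4, $3:4, $4:13, $5:2}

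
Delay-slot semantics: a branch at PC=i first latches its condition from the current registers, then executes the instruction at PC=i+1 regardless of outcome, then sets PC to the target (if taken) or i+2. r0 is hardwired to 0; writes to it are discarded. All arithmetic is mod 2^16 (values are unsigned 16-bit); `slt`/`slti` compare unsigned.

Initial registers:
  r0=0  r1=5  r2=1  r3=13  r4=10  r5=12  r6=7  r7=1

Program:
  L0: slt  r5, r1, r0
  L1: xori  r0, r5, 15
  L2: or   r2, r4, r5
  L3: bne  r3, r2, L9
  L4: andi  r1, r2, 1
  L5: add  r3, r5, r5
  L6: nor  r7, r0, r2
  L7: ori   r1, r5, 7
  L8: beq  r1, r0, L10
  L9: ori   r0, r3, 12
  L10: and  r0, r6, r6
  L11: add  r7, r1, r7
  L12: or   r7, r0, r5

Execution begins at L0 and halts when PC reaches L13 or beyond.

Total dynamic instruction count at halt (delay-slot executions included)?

9

PC=0  slt  r5, r1, r0        | r0=0 r1=5 r2=1 r3=13 r4=10 r5=0 r6=7 r7=1
PC=1  xori  r0, r5, 15       | r0=0 r1=5 r2=1 r3=13 r4=10 r5=0 r6=7 r7=1
PC=2  or   r2, r4, r5        | r0=0 r1=5 r2=10 r3=13 r4=10 r5=0 r6=7 r7=1
PC=3  bne  r3, r2, L9        | r0=0 r1=5 r2=10 r3=13 r4=10 r5=0 r6=7 r7=1  [TAKEN]
PC=4  andi  r1, r2, 1        | r0=0 r1=0 r2=10 r3=13 r4=10 r5=0 r6=7 r7=1
PC=9  ori   r0, r3, 12       | r0=0 r1=0 r2=10 r3=13 r4=10 r5=0 r6=7 r7=1
PC=10 and  r0, r6, r6        | r0=0 r1=0 r2=10 r3=13 r4=10 r5=0 r6=7 r7=1
PC=11 add  r7, r1, r7        | r0=0 r1=0 r2=10 r3=13 r4=10 r5=0 r6=7 r7=1
PC=12 or   r7, r0, r5        | r0=0 r1=0 r2=10 r3=13 r4=10 r5=0 r6=7 r7=0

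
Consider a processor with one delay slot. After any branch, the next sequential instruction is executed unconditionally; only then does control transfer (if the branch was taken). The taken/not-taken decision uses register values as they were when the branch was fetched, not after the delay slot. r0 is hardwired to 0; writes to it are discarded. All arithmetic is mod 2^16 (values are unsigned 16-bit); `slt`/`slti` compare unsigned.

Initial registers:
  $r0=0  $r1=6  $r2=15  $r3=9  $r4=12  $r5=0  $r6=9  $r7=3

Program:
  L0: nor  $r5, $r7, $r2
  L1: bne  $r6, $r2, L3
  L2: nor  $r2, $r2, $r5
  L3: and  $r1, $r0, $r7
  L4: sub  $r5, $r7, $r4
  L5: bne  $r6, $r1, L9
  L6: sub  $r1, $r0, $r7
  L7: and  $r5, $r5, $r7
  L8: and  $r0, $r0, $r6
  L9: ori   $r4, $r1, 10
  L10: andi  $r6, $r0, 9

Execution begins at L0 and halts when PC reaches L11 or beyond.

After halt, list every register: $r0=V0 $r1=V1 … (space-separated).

$r0=0 $r1=65533 $r2=0 $r3=9 $r4=65535 $r5=65527 $r6=0 $r7=3

#0 nor  $r5, $r7, $r2 ; 0/6/15/9/12/65520/9/3
#1 bne  $r6, $r2, L3 ; 0/6/15/9/12/65520/9/3 ; →target
#2 nor  $r2, $r2, $r5 ; 0/6/0/9/12/65520/9/3
#3 and  $r1, $r0, $r7 ; 0/0/0/9/12/65520/9/3
#4 sub  $r5, $r7, $r4 ; 0/0/0/9/12/65527/9/3
#5 bne  $r6, $r1, L9 ; 0/0/0/9/12/65527/9/3 ; →target
#6 sub  $r1, $r0, $r7 ; 0/65533/0/9/12/65527/9/3
#9 ori   $r4, $r1, 10 ; 0/65533/0/9/65535/65527/9/3
#10 andi  $r6, $r0, 9 ; 0/65533/0/9/65535/65527/0/3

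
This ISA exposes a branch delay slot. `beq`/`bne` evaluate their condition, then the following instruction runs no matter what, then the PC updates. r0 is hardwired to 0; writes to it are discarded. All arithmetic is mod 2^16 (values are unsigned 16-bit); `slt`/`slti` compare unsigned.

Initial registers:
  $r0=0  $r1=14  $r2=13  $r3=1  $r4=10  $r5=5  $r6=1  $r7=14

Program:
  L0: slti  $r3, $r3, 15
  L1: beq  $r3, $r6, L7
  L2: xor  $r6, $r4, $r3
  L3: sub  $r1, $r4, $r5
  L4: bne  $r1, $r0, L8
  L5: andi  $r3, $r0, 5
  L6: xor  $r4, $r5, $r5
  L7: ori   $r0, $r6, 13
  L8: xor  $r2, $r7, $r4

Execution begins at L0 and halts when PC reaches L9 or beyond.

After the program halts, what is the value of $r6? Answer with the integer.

  step pc=0: slti  $r3, $r3, 15  regs=(0,14,13,1,10,5,1,14)
  step pc=1: beq  $r3, $r6, L7  cond=T  regs=(0,14,13,1,10,5,1,14)
  step pc=2: xor  $r6, $r4, $r3  regs=(0,14,13,1,10,5,11,14)
  step pc=7: ori   $r0, $r6, 13  regs=(0,14,13,1,10,5,11,14)
  step pc=8: xor  $r2, $r7, $r4  regs=(0,14,4,1,10,5,11,14)

11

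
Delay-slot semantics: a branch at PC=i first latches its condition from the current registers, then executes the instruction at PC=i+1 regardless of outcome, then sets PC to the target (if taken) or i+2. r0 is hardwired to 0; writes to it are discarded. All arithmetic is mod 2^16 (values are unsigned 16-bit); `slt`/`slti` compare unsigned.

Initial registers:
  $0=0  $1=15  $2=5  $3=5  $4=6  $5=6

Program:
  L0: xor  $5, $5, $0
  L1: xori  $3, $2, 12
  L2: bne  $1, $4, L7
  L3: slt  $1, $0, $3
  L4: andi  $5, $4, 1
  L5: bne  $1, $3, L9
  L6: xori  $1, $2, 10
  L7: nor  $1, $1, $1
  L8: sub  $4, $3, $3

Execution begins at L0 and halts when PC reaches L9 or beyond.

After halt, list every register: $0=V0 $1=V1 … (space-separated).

PC=0  xor  $5, $5, $0        | $0=0 $1=15 $2=5 $3=5 $4=6 $5=6
PC=1  xori  $3, $2, 12       | $0=0 $1=15 $2=5 $3=9 $4=6 $5=6
PC=2  bne  $1, $4, L7        | $0=0 $1=15 $2=5 $3=9 $4=6 $5=6  [TAKEN]
PC=3  slt  $1, $0, $3        | $0=0 $1=1 $2=5 $3=9 $4=6 $5=6
PC=7  nor  $1, $1, $1        | $0=0 $1=65534 $2=5 $3=9 $4=6 $5=6
PC=8  sub  $4, $3, $3        | $0=0 $1=65534 $2=5 $3=9 $4=0 $5=6

$0=0 $1=65534 $2=5 $3=9 $4=0 $5=6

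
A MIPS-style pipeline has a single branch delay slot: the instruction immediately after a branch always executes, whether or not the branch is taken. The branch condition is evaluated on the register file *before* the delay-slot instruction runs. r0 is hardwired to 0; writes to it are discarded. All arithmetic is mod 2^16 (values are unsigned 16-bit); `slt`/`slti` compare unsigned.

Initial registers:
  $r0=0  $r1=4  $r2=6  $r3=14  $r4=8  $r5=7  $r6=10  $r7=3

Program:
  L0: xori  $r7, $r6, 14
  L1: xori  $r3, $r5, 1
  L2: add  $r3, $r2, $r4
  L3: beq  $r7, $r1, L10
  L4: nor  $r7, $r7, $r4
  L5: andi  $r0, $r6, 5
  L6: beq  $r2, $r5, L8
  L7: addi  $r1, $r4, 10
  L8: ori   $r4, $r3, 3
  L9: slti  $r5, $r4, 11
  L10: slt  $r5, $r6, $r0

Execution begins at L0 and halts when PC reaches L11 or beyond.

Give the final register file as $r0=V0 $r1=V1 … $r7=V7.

$r0=0 $r1=4 $r2=6 $r3=14 $r4=8 $r5=0 $r6=10 $r7=65523

PC=0  xori  $r7, $r6, 14     | $r0=0 $r1=4 $r2=6 $r3=14 $r4=8 $r5=7 $r6=10 $r7=4
PC=1  xori  $r3, $r5, 1      | $r0=0 $r1=4 $r2=6 $r3=6 $r4=8 $r5=7 $r6=10 $r7=4
PC=2  add  $r3, $r2, $r4     | $r0=0 $r1=4 $r2=6 $r3=14 $r4=8 $r5=7 $r6=10 $r7=4
PC=3  beq  $r7, $r1, L10     | $r0=0 $r1=4 $r2=6 $r3=14 $r4=8 $r5=7 $r6=10 $r7=4  [TAKEN]
PC=4  nor  $r7, $r7, $r4     | $r0=0 $r1=4 $r2=6 $r3=14 $r4=8 $r5=7 $r6=10 $r7=65523
PC=10 slt  $r5, $r6, $r0     | $r0=0 $r1=4 $r2=6 $r3=14 $r4=8 $r5=0 $r6=10 $r7=65523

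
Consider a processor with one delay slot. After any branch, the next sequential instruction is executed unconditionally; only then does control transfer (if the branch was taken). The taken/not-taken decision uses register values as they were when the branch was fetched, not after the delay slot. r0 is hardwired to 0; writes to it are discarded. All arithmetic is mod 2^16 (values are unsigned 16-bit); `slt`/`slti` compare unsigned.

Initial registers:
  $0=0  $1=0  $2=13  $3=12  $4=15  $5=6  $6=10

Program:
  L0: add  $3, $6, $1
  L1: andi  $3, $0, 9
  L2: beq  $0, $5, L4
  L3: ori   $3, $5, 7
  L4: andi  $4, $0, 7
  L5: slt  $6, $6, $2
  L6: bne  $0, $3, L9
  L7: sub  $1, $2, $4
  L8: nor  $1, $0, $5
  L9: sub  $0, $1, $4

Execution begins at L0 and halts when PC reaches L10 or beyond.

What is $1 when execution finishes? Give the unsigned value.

13

PC=0  add  $3, $6, $1        | $0=0 $1=0 $2=13 $3=10 $4=15 $5=6 $6=10
PC=1  andi  $3, $0, 9        | $0=0 $1=0 $2=13 $3=0 $4=15 $5=6 $6=10
PC=2  beq  $0, $5, L4        | $0=0 $1=0 $2=13 $3=0 $4=15 $5=6 $6=10  [not taken]
PC=3  ori   $3, $5, 7        | $0=0 $1=0 $2=13 $3=7 $4=15 $5=6 $6=10
PC=4  andi  $4, $0, 7        | $0=0 $1=0 $2=13 $3=7 $4=0 $5=6 $6=10
PC=5  slt  $6, $6, $2        | $0=0 $1=0 $2=13 $3=7 $4=0 $5=6 $6=1
PC=6  bne  $0, $3, L9        | $0=0 $1=0 $2=13 $3=7 $4=0 $5=6 $6=1  [TAKEN]
PC=7  sub  $1, $2, $4        | $0=0 $1=13 $2=13 $3=7 $4=0 $5=6 $6=1
PC=9  sub  $0, $1, $4        | $0=0 $1=13 $2=13 $3=7 $4=0 $5=6 $6=1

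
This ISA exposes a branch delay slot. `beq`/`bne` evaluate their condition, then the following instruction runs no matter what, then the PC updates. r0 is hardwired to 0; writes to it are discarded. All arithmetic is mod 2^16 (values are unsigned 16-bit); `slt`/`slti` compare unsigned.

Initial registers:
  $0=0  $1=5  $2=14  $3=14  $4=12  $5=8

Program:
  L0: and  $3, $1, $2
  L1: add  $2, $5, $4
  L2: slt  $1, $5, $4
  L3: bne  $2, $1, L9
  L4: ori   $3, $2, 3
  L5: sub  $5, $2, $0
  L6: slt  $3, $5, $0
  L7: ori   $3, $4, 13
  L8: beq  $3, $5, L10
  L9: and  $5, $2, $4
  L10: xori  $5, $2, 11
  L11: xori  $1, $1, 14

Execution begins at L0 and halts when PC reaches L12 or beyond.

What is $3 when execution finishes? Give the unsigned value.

#0 and  $3, $1, $2 ; 0/5/14/4/12/8
#1 add  $2, $5, $4 ; 0/5/20/4/12/8
#2 slt  $1, $5, $4 ; 0/1/20/4/12/8
#3 bne  $2, $1, L9 ; 0/1/20/4/12/8 ; →target
#4 ori   $3, $2, 3 ; 0/1/20/23/12/8
#9 and  $5, $2, $4 ; 0/1/20/23/12/4
#10 xori  $5, $2, 11 ; 0/1/20/23/12/31
#11 xori  $1, $1, 14 ; 0/15/20/23/12/31

23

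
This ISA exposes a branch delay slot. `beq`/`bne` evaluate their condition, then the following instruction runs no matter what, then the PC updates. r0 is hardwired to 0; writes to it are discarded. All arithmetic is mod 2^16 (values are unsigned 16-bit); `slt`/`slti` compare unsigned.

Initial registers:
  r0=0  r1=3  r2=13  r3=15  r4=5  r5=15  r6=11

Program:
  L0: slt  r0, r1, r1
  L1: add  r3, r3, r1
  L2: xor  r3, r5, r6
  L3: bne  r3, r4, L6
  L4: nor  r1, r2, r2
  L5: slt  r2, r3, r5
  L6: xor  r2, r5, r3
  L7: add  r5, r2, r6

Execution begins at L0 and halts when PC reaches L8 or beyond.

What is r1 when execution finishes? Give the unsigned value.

PC=0  slt  r0, r1, r1        | r0=0 r1=3 r2=13 r3=15 r4=5 r5=15 r6=11
PC=1  add  r3, r3, r1        | r0=0 r1=3 r2=13 r3=18 r4=5 r5=15 r6=11
PC=2  xor  r3, r5, r6        | r0=0 r1=3 r2=13 r3=4 r4=5 r5=15 r6=11
PC=3  bne  r3, r4, L6        | r0=0 r1=3 r2=13 r3=4 r4=5 r5=15 r6=11  [TAKEN]
PC=4  nor  r1, r2, r2        | r0=0 r1=65522 r2=13 r3=4 r4=5 r5=15 r6=11
PC=6  xor  r2, r5, r3        | r0=0 r1=65522 r2=11 r3=4 r4=5 r5=15 r6=11
PC=7  add  r5, r2, r6        | r0=0 r1=65522 r2=11 r3=4 r4=5 r5=22 r6=11

65522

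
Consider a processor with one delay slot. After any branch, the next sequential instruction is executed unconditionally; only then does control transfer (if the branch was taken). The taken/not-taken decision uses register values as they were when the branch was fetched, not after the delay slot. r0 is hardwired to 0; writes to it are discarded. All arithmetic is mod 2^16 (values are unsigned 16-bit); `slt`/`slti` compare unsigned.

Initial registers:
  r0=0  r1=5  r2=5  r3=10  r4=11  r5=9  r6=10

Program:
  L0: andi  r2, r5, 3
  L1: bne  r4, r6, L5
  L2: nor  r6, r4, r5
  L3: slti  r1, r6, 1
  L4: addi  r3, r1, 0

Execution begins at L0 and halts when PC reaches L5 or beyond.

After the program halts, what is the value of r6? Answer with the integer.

[0] andi  r2, r5, 3  →  {r0:0, r1:5, r2:1, r3:10, r4:11, r5:9, r6:10}
[1] bne  r4, r6, L5  →  {r0:0, r1:5, r2:1, r3:10, r4:11, r5:9, r6:10}  ⟨branch taken⟩
[2] nor  r6, r4, r5  →  {r0:0, r1:5, r2:1, r3:10, r4:11, r5:9, r6:65524}

65524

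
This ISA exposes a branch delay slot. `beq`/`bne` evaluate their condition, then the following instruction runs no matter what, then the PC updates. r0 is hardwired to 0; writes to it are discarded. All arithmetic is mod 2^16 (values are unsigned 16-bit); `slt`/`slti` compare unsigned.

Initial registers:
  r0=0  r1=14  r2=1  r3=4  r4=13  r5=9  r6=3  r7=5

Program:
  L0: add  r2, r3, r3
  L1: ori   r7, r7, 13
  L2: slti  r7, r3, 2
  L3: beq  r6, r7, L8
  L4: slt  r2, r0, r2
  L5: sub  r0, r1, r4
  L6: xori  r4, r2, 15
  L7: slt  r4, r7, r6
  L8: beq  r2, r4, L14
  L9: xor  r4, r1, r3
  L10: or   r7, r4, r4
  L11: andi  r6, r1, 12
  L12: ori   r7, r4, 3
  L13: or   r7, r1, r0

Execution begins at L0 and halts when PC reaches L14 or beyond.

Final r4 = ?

10

PC=0  add  r2, r3, r3        | r0=0 r1=14 r2=8 r3=4 r4=13 r5=9 r6=3 r7=5
PC=1  ori   r7, r7, 13       | r0=0 r1=14 r2=8 r3=4 r4=13 r5=9 r6=3 r7=13
PC=2  slti  r7, r3, 2        | r0=0 r1=14 r2=8 r3=4 r4=13 r5=9 r6=3 r7=0
PC=3  beq  r6, r7, L8        | r0=0 r1=14 r2=8 r3=4 r4=13 r5=9 r6=3 r7=0  [not taken]
PC=4  slt  r2, r0, r2        | r0=0 r1=14 r2=1 r3=4 r4=13 r5=9 r6=3 r7=0
PC=5  sub  r0, r1, r4        | r0=0 r1=14 r2=1 r3=4 r4=13 r5=9 r6=3 r7=0
PC=6  xori  r4, r2, 15       | r0=0 r1=14 r2=1 r3=4 r4=14 r5=9 r6=3 r7=0
PC=7  slt  r4, r7, r6        | r0=0 r1=14 r2=1 r3=4 r4=1 r5=9 r6=3 r7=0
PC=8  beq  r2, r4, L14       | r0=0 r1=14 r2=1 r3=4 r4=1 r5=9 r6=3 r7=0  [TAKEN]
PC=9  xor  r4, r1, r3        | r0=0 r1=14 r2=1 r3=4 r4=10 r5=9 r6=3 r7=0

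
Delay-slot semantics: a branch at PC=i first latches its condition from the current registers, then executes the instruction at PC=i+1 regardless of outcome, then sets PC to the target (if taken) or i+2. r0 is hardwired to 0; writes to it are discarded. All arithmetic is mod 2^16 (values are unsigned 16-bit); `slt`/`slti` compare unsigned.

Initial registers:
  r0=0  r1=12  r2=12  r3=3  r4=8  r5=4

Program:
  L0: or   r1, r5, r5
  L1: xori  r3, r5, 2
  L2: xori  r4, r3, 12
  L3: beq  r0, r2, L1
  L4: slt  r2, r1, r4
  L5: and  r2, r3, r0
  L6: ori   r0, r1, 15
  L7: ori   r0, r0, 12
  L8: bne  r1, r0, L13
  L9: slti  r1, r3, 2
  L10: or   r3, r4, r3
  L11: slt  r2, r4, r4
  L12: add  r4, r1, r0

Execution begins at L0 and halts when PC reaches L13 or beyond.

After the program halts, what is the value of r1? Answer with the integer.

0

PC=0  or   r1, r5, r5        | r0=0 r1=4 r2=12 r3=3 r4=8 r5=4
PC=1  xori  r3, r5, 2        | r0=0 r1=4 r2=12 r3=6 r4=8 r5=4
PC=2  xori  r4, r3, 12       | r0=0 r1=4 r2=12 r3=6 r4=10 r5=4
PC=3  beq  r0, r2, L1        | r0=0 r1=4 r2=12 r3=6 r4=10 r5=4  [not taken]
PC=4  slt  r2, r1, r4        | r0=0 r1=4 r2=1 r3=6 r4=10 r5=4
PC=5  and  r2, r3, r0        | r0=0 r1=4 r2=0 r3=6 r4=10 r5=4
PC=6  ori   r0, r1, 15       | r0=0 r1=4 r2=0 r3=6 r4=10 r5=4
PC=7  ori   r0, r0, 12       | r0=0 r1=4 r2=0 r3=6 r4=10 r5=4
PC=8  bne  r1, r0, L13       | r0=0 r1=4 r2=0 r3=6 r4=10 r5=4  [TAKEN]
PC=9  slti  r1, r3, 2        | r0=0 r1=0 r2=0 r3=6 r4=10 r5=4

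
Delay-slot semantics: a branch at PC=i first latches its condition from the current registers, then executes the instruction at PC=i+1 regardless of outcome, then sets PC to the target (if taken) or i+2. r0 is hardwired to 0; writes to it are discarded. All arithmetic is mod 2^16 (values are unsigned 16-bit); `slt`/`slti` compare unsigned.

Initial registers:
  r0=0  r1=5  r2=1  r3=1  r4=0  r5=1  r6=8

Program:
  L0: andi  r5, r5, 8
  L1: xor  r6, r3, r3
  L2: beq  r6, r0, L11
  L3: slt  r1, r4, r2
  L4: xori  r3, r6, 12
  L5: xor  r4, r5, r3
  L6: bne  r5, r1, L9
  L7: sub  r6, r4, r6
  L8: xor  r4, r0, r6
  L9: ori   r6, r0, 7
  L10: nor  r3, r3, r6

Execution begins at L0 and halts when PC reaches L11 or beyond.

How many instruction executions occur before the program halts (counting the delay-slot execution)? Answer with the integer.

4

  step pc=0: andi  r5, r5, 8  regs=(0,5,1,1,0,0,8)
  step pc=1: xor  r6, r3, r3  regs=(0,5,1,1,0,0,0)
  step pc=2: beq  r6, r0, L11  cond=T  regs=(0,5,1,1,0,0,0)
  step pc=3: slt  r1, r4, r2  regs=(0,1,1,1,0,0,0)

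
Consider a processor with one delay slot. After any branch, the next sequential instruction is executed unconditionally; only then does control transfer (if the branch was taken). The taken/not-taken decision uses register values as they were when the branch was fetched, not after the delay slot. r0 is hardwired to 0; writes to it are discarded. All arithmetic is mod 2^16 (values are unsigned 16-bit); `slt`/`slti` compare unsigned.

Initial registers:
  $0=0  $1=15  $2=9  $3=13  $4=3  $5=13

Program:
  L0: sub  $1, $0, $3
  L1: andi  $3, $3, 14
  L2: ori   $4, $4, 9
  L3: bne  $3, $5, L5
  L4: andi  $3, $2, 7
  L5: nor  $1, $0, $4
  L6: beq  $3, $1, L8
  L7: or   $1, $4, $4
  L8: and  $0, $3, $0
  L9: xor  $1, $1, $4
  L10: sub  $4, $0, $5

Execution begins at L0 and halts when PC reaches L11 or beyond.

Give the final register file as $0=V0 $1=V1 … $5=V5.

#0 sub  $1, $0, $3 ; 0/65523/9/13/3/13
#1 andi  $3, $3, 14 ; 0/65523/9/12/3/13
#2 ori   $4, $4, 9 ; 0/65523/9/12/11/13
#3 bne  $3, $5, L5 ; 0/65523/9/12/11/13 ; →target
#4 andi  $3, $2, 7 ; 0/65523/9/1/11/13
#5 nor  $1, $0, $4 ; 0/65524/9/1/11/13
#6 beq  $3, $1, L8 ; 0/65524/9/1/11/13 ; →fallthru
#7 or   $1, $4, $4 ; 0/11/9/1/11/13
#8 and  $0, $3, $0 ; 0/11/9/1/11/13
#9 xor  $1, $1, $4 ; 0/0/9/1/11/13
#10 sub  $4, $0, $5 ; 0/0/9/1/65523/13

$0=0 $1=0 $2=9 $3=1 $4=65523 $5=13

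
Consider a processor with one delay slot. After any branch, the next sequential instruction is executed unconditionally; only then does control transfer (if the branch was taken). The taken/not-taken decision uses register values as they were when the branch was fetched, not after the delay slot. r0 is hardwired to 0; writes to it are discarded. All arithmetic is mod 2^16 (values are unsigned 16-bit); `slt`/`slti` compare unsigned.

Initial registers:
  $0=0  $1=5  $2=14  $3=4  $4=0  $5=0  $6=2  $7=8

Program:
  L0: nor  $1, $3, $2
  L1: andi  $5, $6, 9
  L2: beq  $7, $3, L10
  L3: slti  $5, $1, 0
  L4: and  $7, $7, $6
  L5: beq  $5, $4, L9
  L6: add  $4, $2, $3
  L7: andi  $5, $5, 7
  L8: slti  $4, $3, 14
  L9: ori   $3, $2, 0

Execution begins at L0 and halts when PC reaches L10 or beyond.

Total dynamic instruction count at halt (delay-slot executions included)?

8

  step pc=0: nor  $1, $3, $2  regs=(0,65521,14,4,0,0,2,8)
  step pc=1: andi  $5, $6, 9  regs=(0,65521,14,4,0,0,2,8)
  step pc=2: beq  $7, $3, L10  cond=F  regs=(0,65521,14,4,0,0,2,8)
  step pc=3: slti  $5, $1, 0  regs=(0,65521,14,4,0,0,2,8)
  step pc=4: and  $7, $7, $6  regs=(0,65521,14,4,0,0,2,0)
  step pc=5: beq  $5, $4, L9  cond=T  regs=(0,65521,14,4,0,0,2,0)
  step pc=6: add  $4, $2, $3  regs=(0,65521,14,4,18,0,2,0)
  step pc=9: ori   $3, $2, 0  regs=(0,65521,14,14,18,0,2,0)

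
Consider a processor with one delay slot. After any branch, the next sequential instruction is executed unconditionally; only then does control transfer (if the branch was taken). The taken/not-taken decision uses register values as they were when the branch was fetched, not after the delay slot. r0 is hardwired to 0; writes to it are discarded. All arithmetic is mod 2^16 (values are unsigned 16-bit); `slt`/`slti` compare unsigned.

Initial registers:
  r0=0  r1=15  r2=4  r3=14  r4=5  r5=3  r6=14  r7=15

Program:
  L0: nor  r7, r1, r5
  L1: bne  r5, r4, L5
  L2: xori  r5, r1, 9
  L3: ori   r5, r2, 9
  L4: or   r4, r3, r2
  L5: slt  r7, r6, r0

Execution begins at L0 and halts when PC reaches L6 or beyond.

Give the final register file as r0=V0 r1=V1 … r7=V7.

r0=0 r1=15 r2=4 r3=14 r4=5 r5=6 r6=14 r7=0

#0 nor  r7, r1, r5 ; 0/15/4/14/5/3/14/65520
#1 bne  r5, r4, L5 ; 0/15/4/14/5/3/14/65520 ; →target
#2 xori  r5, r1, 9 ; 0/15/4/14/5/6/14/65520
#5 slt  r7, r6, r0 ; 0/15/4/14/5/6/14/0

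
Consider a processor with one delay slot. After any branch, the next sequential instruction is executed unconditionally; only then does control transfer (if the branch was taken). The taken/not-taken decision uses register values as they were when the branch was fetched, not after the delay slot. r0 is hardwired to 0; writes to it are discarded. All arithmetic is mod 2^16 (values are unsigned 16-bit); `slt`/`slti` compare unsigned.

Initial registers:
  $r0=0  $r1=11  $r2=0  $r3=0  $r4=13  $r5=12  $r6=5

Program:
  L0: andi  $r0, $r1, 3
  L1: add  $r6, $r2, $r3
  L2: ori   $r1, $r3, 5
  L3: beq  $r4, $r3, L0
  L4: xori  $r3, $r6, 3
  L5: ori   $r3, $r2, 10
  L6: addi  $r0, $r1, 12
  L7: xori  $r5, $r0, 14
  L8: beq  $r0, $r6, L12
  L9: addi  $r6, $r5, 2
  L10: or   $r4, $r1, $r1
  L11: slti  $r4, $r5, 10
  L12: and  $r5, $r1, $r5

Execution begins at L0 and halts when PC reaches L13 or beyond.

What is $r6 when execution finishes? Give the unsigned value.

16

#0 andi  $r0, $r1, 3 ; 0/11/0/0/13/12/5
#1 add  $r6, $r2, $r3 ; 0/11/0/0/13/12/0
#2 ori   $r1, $r3, 5 ; 0/5/0/0/13/12/0
#3 beq  $r4, $r3, L0 ; 0/5/0/0/13/12/0 ; →fallthru
#4 xori  $r3, $r6, 3 ; 0/5/0/3/13/12/0
#5 ori   $r3, $r2, 10 ; 0/5/0/10/13/12/0
#6 addi  $r0, $r1, 12 ; 0/5/0/10/13/12/0
#7 xori  $r5, $r0, 14 ; 0/5/0/10/13/14/0
#8 beq  $r0, $r6, L12 ; 0/5/0/10/13/14/0 ; →target
#9 addi  $r6, $r5, 2 ; 0/5/0/10/13/14/16
#12 and  $r5, $r1, $r5 ; 0/5/0/10/13/4/16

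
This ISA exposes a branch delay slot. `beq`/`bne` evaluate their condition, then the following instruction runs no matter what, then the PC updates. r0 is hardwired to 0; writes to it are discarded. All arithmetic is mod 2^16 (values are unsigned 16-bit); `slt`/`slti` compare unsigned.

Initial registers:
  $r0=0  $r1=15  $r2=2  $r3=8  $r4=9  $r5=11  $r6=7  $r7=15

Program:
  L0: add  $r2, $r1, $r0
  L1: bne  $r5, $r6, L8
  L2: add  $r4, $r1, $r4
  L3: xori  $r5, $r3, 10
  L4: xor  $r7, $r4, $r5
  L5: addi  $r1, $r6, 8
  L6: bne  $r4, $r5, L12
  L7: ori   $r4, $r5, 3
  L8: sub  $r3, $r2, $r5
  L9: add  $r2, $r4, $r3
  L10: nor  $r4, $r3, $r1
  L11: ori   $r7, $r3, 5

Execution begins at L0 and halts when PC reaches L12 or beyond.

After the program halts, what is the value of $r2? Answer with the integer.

28

[0] add  $r2, $r1, $r0  →  {$r0:0, $r1:15, $r2:15, $r3:8, $r4:9, $r5:11, $r6:7, $r7:15}
[1] bne  $r5, $r6, L8  →  {$r0:0, $r1:15, $r2:15, $r3:8, $r4:9, $r5:11, $r6:7, $r7:15}  ⟨branch taken⟩
[2] add  $r4, $r1, $r4  →  {$r0:0, $r1:15, $r2:15, $r3:8, $r4:24, $r5:11, $r6:7, $r7:15}
[8] sub  $r3, $r2, $r5  →  {$r0:0, $r1:15, $r2:15, $r3:4, $r4:24, $r5:11, $r6:7, $r7:15}
[9] add  $r2, $r4, $r3  →  {$r0:0, $r1:15, $r2:28, $r3:4, $r4:24, $r5:11, $r6:7, $r7:15}
[10] nor  $r4, $r3, $r1  →  {$r0:0, $r1:15, $r2:28, $r3:4, $r4:65520, $r5:11, $r6:7, $r7:15}
[11] ori   $r7, $r3, 5  →  {$r0:0, $r1:15, $r2:28, $r3:4, $r4:65520, $r5:11, $r6:7, $r7:5}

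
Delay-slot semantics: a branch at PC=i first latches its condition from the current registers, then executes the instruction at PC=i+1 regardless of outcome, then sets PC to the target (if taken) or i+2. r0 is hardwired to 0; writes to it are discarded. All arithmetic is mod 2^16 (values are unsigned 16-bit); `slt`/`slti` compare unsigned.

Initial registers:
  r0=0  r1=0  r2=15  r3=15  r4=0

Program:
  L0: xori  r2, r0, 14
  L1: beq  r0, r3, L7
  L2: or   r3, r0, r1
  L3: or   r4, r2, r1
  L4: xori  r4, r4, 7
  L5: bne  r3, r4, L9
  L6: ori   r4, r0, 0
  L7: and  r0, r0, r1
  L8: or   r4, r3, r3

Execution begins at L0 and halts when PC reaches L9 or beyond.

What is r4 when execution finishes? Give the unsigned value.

0

[0] xori  r2, r0, 14  →  {r0:0, r1:0, r2:14, r3:15, r4:0}
[1] beq  r0, r3, L7  →  {r0:0, r1:0, r2:14, r3:15, r4:0}  ⟨branch fallthrough⟩
[2] or   r3, r0, r1  →  {r0:0, r1:0, r2:14, r3:0, r4:0}
[3] or   r4, r2, r1  →  {r0:0, r1:0, r2:14, r3:0, r4:14}
[4] xori  r4, r4, 7  →  {r0:0, r1:0, r2:14, r3:0, r4:9}
[5] bne  r3, r4, L9  →  {r0:0, r1:0, r2:14, r3:0, r4:9}  ⟨branch taken⟩
[6] ori   r4, r0, 0  →  {r0:0, r1:0, r2:14, r3:0, r4:0}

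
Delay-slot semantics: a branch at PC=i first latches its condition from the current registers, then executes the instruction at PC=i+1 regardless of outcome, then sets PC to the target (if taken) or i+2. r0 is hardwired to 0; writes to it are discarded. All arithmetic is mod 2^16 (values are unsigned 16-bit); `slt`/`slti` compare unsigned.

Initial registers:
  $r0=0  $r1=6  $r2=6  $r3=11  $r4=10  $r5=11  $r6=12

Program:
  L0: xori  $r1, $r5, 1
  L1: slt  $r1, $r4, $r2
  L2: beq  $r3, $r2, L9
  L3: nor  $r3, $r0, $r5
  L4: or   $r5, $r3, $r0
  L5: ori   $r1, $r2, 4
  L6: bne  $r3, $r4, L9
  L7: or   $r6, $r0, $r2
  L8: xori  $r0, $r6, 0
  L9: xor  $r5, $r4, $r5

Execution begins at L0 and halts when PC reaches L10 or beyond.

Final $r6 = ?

6

PC=0  xori  $r1, $r5, 1      | $r0=0 $r1=10 $r2=6 $r3=11 $r4=10 $r5=11 $r6=12
PC=1  slt  $r1, $r4, $r2     | $r0=0 $r1=0 $r2=6 $r3=11 $r4=10 $r5=11 $r6=12
PC=2  beq  $r3, $r2, L9      | $r0=0 $r1=0 $r2=6 $r3=11 $r4=10 $r5=11 $r6=12  [not taken]
PC=3  nor  $r3, $r0, $r5     | $r0=0 $r1=0 $r2=6 $r3=65524 $r4=10 $r5=11 $r6=12
PC=4  or   $r5, $r3, $r0     | $r0=0 $r1=0 $r2=6 $r3=65524 $r4=10 $r5=65524 $r6=12
PC=5  ori   $r1, $r2, 4      | $r0=0 $r1=6 $r2=6 $r3=65524 $r4=10 $r5=65524 $r6=12
PC=6  bne  $r3, $r4, L9      | $r0=0 $r1=6 $r2=6 $r3=65524 $r4=10 $r5=65524 $r6=12  [TAKEN]
PC=7  or   $r6, $r0, $r2     | $r0=0 $r1=6 $r2=6 $r3=65524 $r4=10 $r5=65524 $r6=6
PC=9  xor  $r5, $r4, $r5     | $r0=0 $r1=6 $r2=6 $r3=65524 $r4=10 $r5=65534 $r6=6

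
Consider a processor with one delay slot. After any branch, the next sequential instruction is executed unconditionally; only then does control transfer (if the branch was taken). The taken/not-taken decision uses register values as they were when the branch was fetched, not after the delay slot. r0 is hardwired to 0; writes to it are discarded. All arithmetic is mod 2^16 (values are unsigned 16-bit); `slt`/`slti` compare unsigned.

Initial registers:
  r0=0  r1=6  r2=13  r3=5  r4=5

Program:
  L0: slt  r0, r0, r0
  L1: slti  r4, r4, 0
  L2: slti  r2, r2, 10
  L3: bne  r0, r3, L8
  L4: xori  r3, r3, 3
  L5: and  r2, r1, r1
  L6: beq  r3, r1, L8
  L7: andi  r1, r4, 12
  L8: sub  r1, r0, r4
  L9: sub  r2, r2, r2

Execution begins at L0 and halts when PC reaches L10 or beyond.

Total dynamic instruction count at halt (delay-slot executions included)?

[0] slt  r0, r0, r0  →  {r0:0, r1:6, r2:13, r3:5, r4:5}
[1] slti  r4, r4, 0  →  {r0:0, r1:6, r2:13, r3:5, r4:0}
[2] slti  r2, r2, 10  →  {r0:0, r1:6, r2:0, r3:5, r4:0}
[3] bne  r0, r3, L8  →  {r0:0, r1:6, r2:0, r3:5, r4:0}  ⟨branch taken⟩
[4] xori  r3, r3, 3  →  {r0:0, r1:6, r2:0, r3:6, r4:0}
[8] sub  r1, r0, r4  →  {r0:0, r1:0, r2:0, r3:6, r4:0}
[9] sub  r2, r2, r2  →  {r0:0, r1:0, r2:0, r3:6, r4:0}

7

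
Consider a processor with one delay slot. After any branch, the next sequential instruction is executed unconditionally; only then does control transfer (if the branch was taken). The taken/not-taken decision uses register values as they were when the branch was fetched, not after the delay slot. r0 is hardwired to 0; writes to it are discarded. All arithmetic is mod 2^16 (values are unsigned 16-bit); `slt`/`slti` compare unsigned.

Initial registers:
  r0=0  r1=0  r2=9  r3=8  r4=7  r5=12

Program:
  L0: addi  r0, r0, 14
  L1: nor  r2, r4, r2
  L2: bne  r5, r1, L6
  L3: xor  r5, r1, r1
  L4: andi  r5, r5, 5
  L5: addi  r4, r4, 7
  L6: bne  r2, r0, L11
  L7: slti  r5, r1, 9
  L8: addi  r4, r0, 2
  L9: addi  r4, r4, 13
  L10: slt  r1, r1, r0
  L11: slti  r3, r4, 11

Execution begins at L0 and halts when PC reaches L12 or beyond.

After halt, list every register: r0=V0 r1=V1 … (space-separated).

[0] addi  r0, r0, 14  →  {r0:0, r1:0, r2:9, r3:8, r4:7, r5:12}
[1] nor  r2, r4, r2  →  {r0:0, r1:0, r2:65520, r3:8, r4:7, r5:12}
[2] bne  r5, r1, L6  →  {r0:0, r1:0, r2:65520, r3:8, r4:7, r5:12}  ⟨branch taken⟩
[3] xor  r5, r1, r1  →  {r0:0, r1:0, r2:65520, r3:8, r4:7, r5:0}
[6] bne  r2, r0, L11  →  {r0:0, r1:0, r2:65520, r3:8, r4:7, r5:0}  ⟨branch taken⟩
[7] slti  r5, r1, 9  →  {r0:0, r1:0, r2:65520, r3:8, r4:7, r5:1}
[11] slti  r3, r4, 11  →  {r0:0, r1:0, r2:65520, r3:1, r4:7, r5:1}

r0=0 r1=0 r2=65520 r3=1 r4=7 r5=1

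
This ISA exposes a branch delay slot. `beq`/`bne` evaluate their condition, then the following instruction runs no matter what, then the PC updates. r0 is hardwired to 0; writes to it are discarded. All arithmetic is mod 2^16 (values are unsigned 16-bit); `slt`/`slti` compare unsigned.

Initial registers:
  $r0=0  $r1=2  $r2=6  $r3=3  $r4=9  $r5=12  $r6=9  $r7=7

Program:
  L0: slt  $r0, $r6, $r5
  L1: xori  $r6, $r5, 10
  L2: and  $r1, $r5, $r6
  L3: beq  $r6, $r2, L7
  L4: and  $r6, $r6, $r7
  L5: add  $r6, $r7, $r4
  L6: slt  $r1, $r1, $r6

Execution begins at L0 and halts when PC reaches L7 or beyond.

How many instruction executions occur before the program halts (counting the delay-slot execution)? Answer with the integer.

  step pc=0: slt  $r0, $r6, $r5  regs=(0,2,6,3,9,12,9,7)
  step pc=1: xori  $r6, $r5, 10  regs=(0,2,6,3,9,12,6,7)
  step pc=2: and  $r1, $r5, $r6  regs=(0,4,6,3,9,12,6,7)
  step pc=3: beq  $r6, $r2, L7  cond=T  regs=(0,4,6,3,9,12,6,7)
  step pc=4: and  $r6, $r6, $r7  regs=(0,4,6,3,9,12,6,7)

5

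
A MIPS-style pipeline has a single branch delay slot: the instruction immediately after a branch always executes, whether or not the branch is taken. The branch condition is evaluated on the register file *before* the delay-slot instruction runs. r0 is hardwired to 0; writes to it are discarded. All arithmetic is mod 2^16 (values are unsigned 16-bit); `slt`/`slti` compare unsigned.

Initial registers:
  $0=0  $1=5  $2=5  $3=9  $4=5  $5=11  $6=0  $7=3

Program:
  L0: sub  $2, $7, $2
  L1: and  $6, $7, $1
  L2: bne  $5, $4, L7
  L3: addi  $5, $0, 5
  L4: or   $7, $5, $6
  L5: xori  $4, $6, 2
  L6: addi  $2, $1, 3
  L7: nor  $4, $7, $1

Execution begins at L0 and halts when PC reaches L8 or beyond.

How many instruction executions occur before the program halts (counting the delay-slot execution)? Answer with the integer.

5

  step pc=0: sub  $2, $7, $2  regs=(0,5,65534,9,5,11,0,3)
  step pc=1: and  $6, $7, $1  regs=(0,5,65534,9,5,11,1,3)
  step pc=2: bne  $5, $4, L7  cond=T  regs=(0,5,65534,9,5,11,1,3)
  step pc=3: addi  $5, $0, 5  regs=(0,5,65534,9,5,5,1,3)
  step pc=7: nor  $4, $7, $1  regs=(0,5,65534,9,65528,5,1,3)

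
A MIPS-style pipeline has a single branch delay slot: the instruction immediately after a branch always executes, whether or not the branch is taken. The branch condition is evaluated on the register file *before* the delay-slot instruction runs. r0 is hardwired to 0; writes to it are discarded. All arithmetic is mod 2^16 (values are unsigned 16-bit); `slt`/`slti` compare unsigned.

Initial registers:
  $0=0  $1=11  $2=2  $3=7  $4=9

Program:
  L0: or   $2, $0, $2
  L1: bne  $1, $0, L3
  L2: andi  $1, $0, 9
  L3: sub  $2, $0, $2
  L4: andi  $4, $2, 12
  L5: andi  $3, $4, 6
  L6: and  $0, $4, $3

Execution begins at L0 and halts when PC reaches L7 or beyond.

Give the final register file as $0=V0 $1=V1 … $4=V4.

  step pc=0: or   $2, $0, $2  regs=(0,11,2,7,9)
  step pc=1: bne  $1, $0, L3  cond=T  regs=(0,11,2,7,9)
  step pc=2: andi  $1, $0, 9  regs=(0,0,2,7,9)
  step pc=3: sub  $2, $0, $2  regs=(0,0,65534,7,9)
  step pc=4: andi  $4, $2, 12  regs=(0,0,65534,7,12)
  step pc=5: andi  $3, $4, 6  regs=(0,0,65534,4,12)
  step pc=6: and  $0, $4, $3  regs=(0,0,65534,4,12)

$0=0 $1=0 $2=65534 $3=4 $4=12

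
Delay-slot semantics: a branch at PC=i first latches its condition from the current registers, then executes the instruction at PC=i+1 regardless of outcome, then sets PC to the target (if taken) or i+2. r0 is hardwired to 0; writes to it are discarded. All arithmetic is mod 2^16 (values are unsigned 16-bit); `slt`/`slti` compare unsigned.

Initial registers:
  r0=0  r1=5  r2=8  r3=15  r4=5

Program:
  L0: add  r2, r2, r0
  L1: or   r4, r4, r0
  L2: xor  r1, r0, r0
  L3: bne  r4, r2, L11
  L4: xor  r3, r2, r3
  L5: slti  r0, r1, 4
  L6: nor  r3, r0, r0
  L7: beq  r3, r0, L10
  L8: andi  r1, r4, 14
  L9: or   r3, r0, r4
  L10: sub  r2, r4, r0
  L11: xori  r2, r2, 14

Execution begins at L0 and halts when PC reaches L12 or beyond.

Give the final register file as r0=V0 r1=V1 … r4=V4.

r0=0 r1=0 r2=6 r3=7 r4=5

  step pc=0: add  r2, r2, r0  regs=(0,5,8,15,5)
  step pc=1: or   r4, r4, r0  regs=(0,5,8,15,5)
  step pc=2: xor  r1, r0, r0  regs=(0,0,8,15,5)
  step pc=3: bne  r4, r2, L11  cond=T  regs=(0,0,8,15,5)
  step pc=4: xor  r3, r2, r3  regs=(0,0,8,7,5)
  step pc=11: xori  r2, r2, 14  regs=(0,0,6,7,5)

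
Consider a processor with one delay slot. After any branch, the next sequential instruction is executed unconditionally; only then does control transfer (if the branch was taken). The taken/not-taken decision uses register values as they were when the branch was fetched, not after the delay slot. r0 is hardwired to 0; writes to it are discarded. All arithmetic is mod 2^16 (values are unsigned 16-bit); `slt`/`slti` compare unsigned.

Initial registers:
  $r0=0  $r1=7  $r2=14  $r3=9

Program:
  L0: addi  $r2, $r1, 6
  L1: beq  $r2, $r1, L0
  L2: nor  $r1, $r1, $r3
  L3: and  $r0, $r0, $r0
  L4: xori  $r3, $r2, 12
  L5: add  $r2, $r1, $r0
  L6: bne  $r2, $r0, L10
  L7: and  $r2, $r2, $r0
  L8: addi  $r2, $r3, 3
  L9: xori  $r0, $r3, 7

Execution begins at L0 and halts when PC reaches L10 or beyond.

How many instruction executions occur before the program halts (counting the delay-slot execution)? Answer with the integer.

  step pc=0: addi  $r2, $r1, 6  regs=(0,7,13,9)
  step pc=1: beq  $r2, $r1, L0  cond=F  regs=(0,7,13,9)
  step pc=2: nor  $r1, $r1, $r3  regs=(0,65520,13,9)
  step pc=3: and  $r0, $r0, $r0  regs=(0,65520,13,9)
  step pc=4: xori  $r3, $r2, 12  regs=(0,65520,13,1)
  step pc=5: add  $r2, $r1, $r0  regs=(0,65520,65520,1)
  step pc=6: bne  $r2, $r0, L10  cond=T  regs=(0,65520,65520,1)
  step pc=7: and  $r2, $r2, $r0  regs=(0,65520,0,1)

8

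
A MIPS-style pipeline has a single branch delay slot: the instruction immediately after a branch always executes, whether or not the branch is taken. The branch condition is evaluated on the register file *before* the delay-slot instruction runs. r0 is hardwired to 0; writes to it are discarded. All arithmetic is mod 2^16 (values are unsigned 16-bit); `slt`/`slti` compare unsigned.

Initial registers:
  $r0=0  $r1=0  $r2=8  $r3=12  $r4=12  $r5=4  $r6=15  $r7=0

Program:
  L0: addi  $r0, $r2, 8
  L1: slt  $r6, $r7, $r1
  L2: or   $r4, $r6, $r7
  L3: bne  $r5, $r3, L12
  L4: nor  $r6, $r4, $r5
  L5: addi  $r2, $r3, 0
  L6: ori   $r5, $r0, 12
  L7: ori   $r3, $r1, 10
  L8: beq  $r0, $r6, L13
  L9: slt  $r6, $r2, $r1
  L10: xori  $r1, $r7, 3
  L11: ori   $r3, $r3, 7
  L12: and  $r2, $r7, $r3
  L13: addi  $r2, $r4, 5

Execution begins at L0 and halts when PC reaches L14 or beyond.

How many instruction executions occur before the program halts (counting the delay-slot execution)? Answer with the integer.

  step pc=0: addi  $r0, $r2, 8  regs=(0,0,8,12,12,4,15,0)
  step pc=1: slt  $r6, $r7, $r1  regs=(0,0,8,12,12,4,0,0)
  step pc=2: or   $r4, $r6, $r7  regs=(0,0,8,12,0,4,0,0)
  step pc=3: bne  $r5, $r3, L12  cond=T  regs=(0,0,8,12,0,4,0,0)
  step pc=4: nor  $r6, $r4, $r5  regs=(0,0,8,12,0,4,65531,0)
  step pc=12: and  $r2, $r7, $r3  regs=(0,0,0,12,0,4,65531,0)
  step pc=13: addi  $r2, $r4, 5  regs=(0,0,5,12,0,4,65531,0)

7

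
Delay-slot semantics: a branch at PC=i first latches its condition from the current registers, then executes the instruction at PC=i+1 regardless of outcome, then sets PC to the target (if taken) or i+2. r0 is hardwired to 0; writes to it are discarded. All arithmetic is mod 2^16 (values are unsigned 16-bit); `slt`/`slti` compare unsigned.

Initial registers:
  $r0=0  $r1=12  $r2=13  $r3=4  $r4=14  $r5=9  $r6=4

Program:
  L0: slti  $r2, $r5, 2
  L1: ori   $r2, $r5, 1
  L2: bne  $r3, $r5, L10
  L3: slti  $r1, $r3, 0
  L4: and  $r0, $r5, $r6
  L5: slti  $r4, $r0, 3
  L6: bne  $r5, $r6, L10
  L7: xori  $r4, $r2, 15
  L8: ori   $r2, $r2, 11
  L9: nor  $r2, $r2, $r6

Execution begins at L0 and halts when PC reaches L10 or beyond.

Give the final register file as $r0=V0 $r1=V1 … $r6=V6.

#0 slti  $r2, $r5, 2 ; 0/12/0/4/14/9/4
#1 ori   $r2, $r5, 1 ; 0/12/9/4/14/9/4
#2 bne  $r3, $r5, L10 ; 0/12/9/4/14/9/4 ; →target
#3 slti  $r1, $r3, 0 ; 0/0/9/4/14/9/4

$r0=0 $r1=0 $r2=9 $r3=4 $r4=14 $r5=9 $r6=4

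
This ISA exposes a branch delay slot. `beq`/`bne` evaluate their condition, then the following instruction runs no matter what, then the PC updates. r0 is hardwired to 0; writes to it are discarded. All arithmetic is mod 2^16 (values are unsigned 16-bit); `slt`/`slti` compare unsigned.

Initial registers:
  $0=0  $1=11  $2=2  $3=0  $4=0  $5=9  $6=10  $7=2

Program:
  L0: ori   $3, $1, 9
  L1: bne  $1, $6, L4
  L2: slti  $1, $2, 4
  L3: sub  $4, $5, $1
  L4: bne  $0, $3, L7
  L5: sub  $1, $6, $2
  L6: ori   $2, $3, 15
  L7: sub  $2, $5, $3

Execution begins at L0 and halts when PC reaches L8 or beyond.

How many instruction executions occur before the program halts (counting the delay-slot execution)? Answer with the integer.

6

[0] ori   $3, $1, 9  →  {$0:0, $1:11, $2:2, $3:11, $4:0, $5:9, $6:10, $7:2}
[1] bne  $1, $6, L4  →  {$0:0, $1:11, $2:2, $3:11, $4:0, $5:9, $6:10, $7:2}  ⟨branch taken⟩
[2] slti  $1, $2, 4  →  {$0:0, $1:1, $2:2, $3:11, $4:0, $5:9, $6:10, $7:2}
[4] bne  $0, $3, L7  →  {$0:0, $1:1, $2:2, $3:11, $4:0, $5:9, $6:10, $7:2}  ⟨branch taken⟩
[5] sub  $1, $6, $2  →  {$0:0, $1:8, $2:2, $3:11, $4:0, $5:9, $6:10, $7:2}
[7] sub  $2, $5, $3  →  {$0:0, $1:8, $2:65534, $3:11, $4:0, $5:9, $6:10, $7:2}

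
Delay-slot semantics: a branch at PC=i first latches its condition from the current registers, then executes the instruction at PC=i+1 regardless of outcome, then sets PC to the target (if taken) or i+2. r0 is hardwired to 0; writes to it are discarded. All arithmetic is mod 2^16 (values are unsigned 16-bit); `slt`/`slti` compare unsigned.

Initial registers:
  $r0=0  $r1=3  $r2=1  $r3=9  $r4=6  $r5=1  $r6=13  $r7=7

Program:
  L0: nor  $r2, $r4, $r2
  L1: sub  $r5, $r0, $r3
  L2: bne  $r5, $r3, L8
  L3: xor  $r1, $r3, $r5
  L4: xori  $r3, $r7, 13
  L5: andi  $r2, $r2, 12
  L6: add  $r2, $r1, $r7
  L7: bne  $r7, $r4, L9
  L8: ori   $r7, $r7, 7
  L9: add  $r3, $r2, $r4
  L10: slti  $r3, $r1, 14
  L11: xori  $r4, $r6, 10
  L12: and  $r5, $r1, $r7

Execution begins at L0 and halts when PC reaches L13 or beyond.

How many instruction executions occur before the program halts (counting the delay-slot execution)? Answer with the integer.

9

#0 nor  $r2, $r4, $r2 ; 0/3/65528/9/6/1/13/7
#1 sub  $r5, $r0, $r3 ; 0/3/65528/9/6/65527/13/7
#2 bne  $r5, $r3, L8 ; 0/3/65528/9/6/65527/13/7 ; →target
#3 xor  $r1, $r3, $r5 ; 0/65534/65528/9/6/65527/13/7
#8 ori   $r7, $r7, 7 ; 0/65534/65528/9/6/65527/13/7
#9 add  $r3, $r2, $r4 ; 0/65534/65528/65534/6/65527/13/7
#10 slti  $r3, $r1, 14 ; 0/65534/65528/0/6/65527/13/7
#11 xori  $r4, $r6, 10 ; 0/65534/65528/0/7/65527/13/7
#12 and  $r5, $r1, $r7 ; 0/65534/65528/0/7/6/13/7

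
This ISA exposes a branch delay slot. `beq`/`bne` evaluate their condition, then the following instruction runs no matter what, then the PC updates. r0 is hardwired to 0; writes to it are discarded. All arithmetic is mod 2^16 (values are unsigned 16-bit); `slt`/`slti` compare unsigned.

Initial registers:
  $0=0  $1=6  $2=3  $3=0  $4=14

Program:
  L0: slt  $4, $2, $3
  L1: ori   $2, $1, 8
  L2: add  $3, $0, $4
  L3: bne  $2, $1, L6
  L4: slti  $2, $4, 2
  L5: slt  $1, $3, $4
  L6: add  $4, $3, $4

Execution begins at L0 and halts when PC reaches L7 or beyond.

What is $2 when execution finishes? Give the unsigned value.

1

[0] slt  $4, $2, $3  →  {$0:0, $1:6, $2:3, $3:0, $4:0}
[1] ori   $2, $1, 8  →  {$0:0, $1:6, $2:14, $3:0, $4:0}
[2] add  $3, $0, $4  →  {$0:0, $1:6, $2:14, $3:0, $4:0}
[3] bne  $2, $1, L6  →  {$0:0, $1:6, $2:14, $3:0, $4:0}  ⟨branch taken⟩
[4] slti  $2, $4, 2  →  {$0:0, $1:6, $2:1, $3:0, $4:0}
[6] add  $4, $3, $4  →  {$0:0, $1:6, $2:1, $3:0, $4:0}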